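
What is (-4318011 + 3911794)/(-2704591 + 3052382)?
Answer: -406217/347791 ≈ -1.1680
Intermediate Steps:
(-4318011 + 3911794)/(-2704591 + 3052382) = -406217/347791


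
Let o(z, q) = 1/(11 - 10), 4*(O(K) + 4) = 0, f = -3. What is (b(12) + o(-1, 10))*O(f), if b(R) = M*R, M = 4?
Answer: -196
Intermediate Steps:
O(K) = -4 (O(K) = -4 + (¼)*0 = -4 + 0 = -4)
o(z, q) = 1 (o(z, q) = 1/1 = 1)
b(R) = 4*R
(b(12) + o(-1, 10))*O(f) = (4*12 + 1)*(-4) = (48 + 1)*(-4) = 49*(-4) = -196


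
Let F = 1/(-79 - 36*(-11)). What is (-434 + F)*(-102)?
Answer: 14032854/317 ≈ 44268.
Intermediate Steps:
F = 1/317 (F = 1/(-79 + 396) = 1/317 ≈ 0.0031546)
(-434 + F)*(-102) = (-434 + 1/317)*(-102) = -137577/317*(-102) = 14032854/317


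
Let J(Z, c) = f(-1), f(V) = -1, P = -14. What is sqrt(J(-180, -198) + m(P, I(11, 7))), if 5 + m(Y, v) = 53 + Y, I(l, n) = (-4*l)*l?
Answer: sqrt(33) ≈ 5.7446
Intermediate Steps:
I(l, n) = -4*l**2
m(Y, v) = 48 + Y (m(Y, v) = -5 + (53 + Y) = 48 + Y)
J(Z, c) = -1
sqrt(J(-180, -198) + m(P, I(11, 7))) = sqrt(-1 + (48 - 14)) = sqrt(-1 + 34) = sqrt(33)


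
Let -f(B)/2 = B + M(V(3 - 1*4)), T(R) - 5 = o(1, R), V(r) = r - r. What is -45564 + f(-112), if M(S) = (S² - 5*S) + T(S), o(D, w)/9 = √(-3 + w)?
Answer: -45350 - 18*I*√3 ≈ -45350.0 - 31.177*I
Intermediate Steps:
V(r) = 0
o(D, w) = 9*√(-3 + w)
T(R) = 5 + 9*√(-3 + R)
M(S) = 5 + S² - 5*S + 9*√(-3 + S) (M(S) = (S² - 5*S) + (5 + 9*√(-3 + S)) = 5 + S² - 5*S + 9*√(-3 + S))
f(B) = -10 - 2*B - 18*I*√3 (f(B) = -2*(B + (5 + 0² - 5*0 + 9*√(-3 + 0))) = -2*(B + (5 + 0 + 0 + 9*√(-3))) = -2*(B + (5 + 0 + 0 + 9*(I*√3))) = -2*(B + (5 + 0 + 0 + 9*I*√3)) = -2*(B + (5 + 9*I*√3)) = -2*(5 + B + 9*I*√3) = -10 - 2*B - 18*I*√3)
-45564 + f(-112) = -45564 + (-10 - 2*(-112) - 18*I*√3) = -45564 + (-10 + 224 - 18*I*√3) = -45564 + (214 - 18*I*√3) = -45350 - 18*I*√3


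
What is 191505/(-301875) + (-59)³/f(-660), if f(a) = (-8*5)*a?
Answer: -178812047/21252000 ≈ -8.4139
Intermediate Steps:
f(a) = -40*a
191505/(-301875) + (-59)³/f(-660) = 191505/(-301875) + (-59)³/((-40*(-660))) = 191505*(-1/301875) - 205379/26400 = -12767/20125 - 205379*1/26400 = -12767/20125 - 205379/26400 = -178812047/21252000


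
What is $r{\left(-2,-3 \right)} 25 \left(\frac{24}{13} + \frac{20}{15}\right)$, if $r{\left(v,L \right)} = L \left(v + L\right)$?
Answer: $\frac{15500}{13} \approx 1192.3$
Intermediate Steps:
$r{\left(v,L \right)} = L \left(L + v\right)$
$r{\left(-2,-3 \right)} 25 \left(\frac{24}{13} + \frac{20}{15}\right) = - 3 \left(-3 - 2\right) 25 \left(\frac{24}{13} + \frac{20}{15}\right) = \left(-3\right) \left(-5\right) 25 \left(24 \cdot \frac{1}{13} + 20 \cdot \frac{1}{15}\right) = 15 \cdot 25 \left(\frac{24}{13} + \frac{4}{3}\right) = 375 \cdot \frac{124}{39} = \frac{15500}{13}$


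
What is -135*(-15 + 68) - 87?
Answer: -7242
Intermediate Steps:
-135*(-15 + 68) - 87 = -135*53 - 87 = -7155 - 87 = -7242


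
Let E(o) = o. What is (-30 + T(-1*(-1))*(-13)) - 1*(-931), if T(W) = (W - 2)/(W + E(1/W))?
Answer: 1815/2 ≈ 907.50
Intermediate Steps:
T(W) = (-2 + W)/(W + 1/W) (T(W) = (W - 2)/(W + 1/W) = (-2 + W)/(W + 1/W))
(-30 + T(-1*(-1))*(-13)) - 1*(-931) = (-30 + ((-1*(-1))*(-2 - 1*(-1))/(1 + (-1*(-1))²))*(-13)) - 1*(-931) = (-30 + (1*(-2 + 1)/(1 + 1²))*(-13)) + 931 = (-30 + (1*(-1)/(1 + 1))*(-13)) + 931 = (-30 + (1*(-1)/2)*(-13)) + 931 = (-30 + (1*(½)*(-1))*(-13)) + 931 = (-30 - ½*(-13)) + 931 = (-30 + 13/2) + 931 = -47/2 + 931 = 1815/2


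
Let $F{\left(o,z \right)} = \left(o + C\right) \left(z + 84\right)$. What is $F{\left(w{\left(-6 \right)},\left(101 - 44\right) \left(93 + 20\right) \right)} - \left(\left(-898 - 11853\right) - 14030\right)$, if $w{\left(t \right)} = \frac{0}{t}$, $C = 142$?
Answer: $953331$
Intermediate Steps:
$w{\left(t \right)} = 0$
$F{\left(o,z \right)} = \left(84 + z\right) \left(142 + o\right)$ ($F{\left(o,z \right)} = \left(o + 142\right) \left(z + 84\right) = \left(142 + o\right) \left(84 + z\right) = \left(84 + z\right) \left(142 + o\right)$)
$F{\left(w{\left(-6 \right)},\left(101 - 44\right) \left(93 + 20\right) \right)} - \left(\left(-898 - 11853\right) - 14030\right) = \left(11928 + 84 \cdot 0 + 142 \left(101 - 44\right) \left(93 + 20\right) + 0 \left(101 - 44\right) \left(93 + 20\right)\right) - \left(\left(-898 - 11853\right) - 14030\right) = \left(11928 + 0 + 142 \cdot 57 \cdot 113 + 0 \cdot 57 \cdot 113\right) - \left(-12751 - 14030\right) = \left(11928 + 0 + 142 \cdot 6441 + 0 \cdot 6441\right) - -26781 = \left(11928 + 0 + 914622 + 0\right) + 26781 = 926550 + 26781 = 953331$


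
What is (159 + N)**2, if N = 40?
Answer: 39601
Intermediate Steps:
(159 + N)**2 = (159 + 40)**2 = 199**2 = 39601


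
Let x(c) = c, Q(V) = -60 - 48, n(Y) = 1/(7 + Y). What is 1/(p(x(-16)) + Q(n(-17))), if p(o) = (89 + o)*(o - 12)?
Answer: -1/2152 ≈ -0.00046468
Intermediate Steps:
Q(V) = -108
p(o) = (-12 + o)*(89 + o) (p(o) = (89 + o)*(-12 + o) = (-12 + o)*(89 + o))
1/(p(x(-16)) + Q(n(-17))) = 1/((-1068 + (-16)² + 77*(-16)) - 108) = 1/((-1068 + 256 - 1232) - 108) = 1/(-2044 - 108) = 1/(-2152) = -1/2152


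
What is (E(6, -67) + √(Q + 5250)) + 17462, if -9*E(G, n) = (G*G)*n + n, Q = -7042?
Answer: 159637/9 + 16*I*√7 ≈ 17737.0 + 42.332*I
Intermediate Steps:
E(G, n) = -n/9 - n*G²/9 (E(G, n) = -((G*G)*n + n)/9 = -(G²*n + n)/9 = -(n*G² + n)/9 = -(n + n*G²)/9 = -n/9 - n*G²/9)
(E(6, -67) + √(Q + 5250)) + 17462 = (-⅑*(-67)*(1 + 6²) + √(-7042 + 5250)) + 17462 = (-⅑*(-67)*(1 + 36) + √(-1792)) + 17462 = (-⅑*(-67)*37 + 16*I*√7) + 17462 = (2479/9 + 16*I*√7) + 17462 = 159637/9 + 16*I*√7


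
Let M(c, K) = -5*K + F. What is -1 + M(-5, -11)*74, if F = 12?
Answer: 4957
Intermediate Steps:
M(c, K) = 12 - 5*K (M(c, K) = -5*K + 12 = 12 - 5*K)
-1 + M(-5, -11)*74 = -1 + (12 - 5*(-11))*74 = -1 + (12 + 55)*74 = -1 + 67*74 = -1 + 4958 = 4957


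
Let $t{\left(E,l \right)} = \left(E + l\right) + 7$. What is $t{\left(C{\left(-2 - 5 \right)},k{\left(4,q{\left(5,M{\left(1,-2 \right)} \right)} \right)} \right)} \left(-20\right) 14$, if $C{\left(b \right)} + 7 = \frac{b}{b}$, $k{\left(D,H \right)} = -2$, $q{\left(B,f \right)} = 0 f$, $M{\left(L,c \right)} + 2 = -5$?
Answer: $280$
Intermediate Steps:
$M{\left(L,c \right)} = -7$ ($M{\left(L,c \right)} = -2 - 5 = -7$)
$q{\left(B,f \right)} = 0$
$C{\left(b \right)} = -6$ ($C{\left(b \right)} = -7 + \frac{b}{b} = -7 + 1 = -6$)
$t{\left(E,l \right)} = 7 + E + l$
$t{\left(C{\left(-2 - 5 \right)},k{\left(4,q{\left(5,M{\left(1,-2 \right)} \right)} \right)} \right)} \left(-20\right) 14 = \left(7 - 6 - 2\right) \left(-20\right) 14 = \left(-1\right) \left(-20\right) 14 = 20 \cdot 14 = 280$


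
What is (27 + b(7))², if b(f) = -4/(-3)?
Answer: 7225/9 ≈ 802.78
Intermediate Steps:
b(f) = 4/3 (b(f) = -4*(-⅓) = 4/3)
(27 + b(7))² = (27 + 4/3)² = (85/3)² = 7225/9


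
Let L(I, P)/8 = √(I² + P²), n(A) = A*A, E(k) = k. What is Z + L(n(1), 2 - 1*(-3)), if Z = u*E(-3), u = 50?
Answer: -150 + 8*√26 ≈ -109.21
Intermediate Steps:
n(A) = A²
L(I, P) = 8*√(I² + P²)
Z = -150 (Z = 50*(-3) = -150)
Z + L(n(1), 2 - 1*(-3)) = -150 + 8*√((1²)² + (2 - 1*(-3))²) = -150 + 8*√(1² + (2 + 3)²) = -150 + 8*√(1 + 5²) = -150 + 8*√(1 + 25) = -150 + 8*√26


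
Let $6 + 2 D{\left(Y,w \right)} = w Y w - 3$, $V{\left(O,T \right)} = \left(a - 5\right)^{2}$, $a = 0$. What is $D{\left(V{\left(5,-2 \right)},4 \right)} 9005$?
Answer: $\frac{3520955}{2} \approx 1.7605 \cdot 10^{6}$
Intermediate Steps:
$V{\left(O,T \right)} = 25$ ($V{\left(O,T \right)} = \left(0 - 5\right)^{2} = \left(-5\right)^{2} = 25$)
$D{\left(Y,w \right)} = - \frac{9}{2} + \frac{Y w^{2}}{2}$ ($D{\left(Y,w \right)} = -3 + \frac{w Y w - 3}{2} = -3 + \frac{Y w w - 3}{2} = -3 + \frac{Y w^{2} - 3}{2} = -3 + \frac{-3 + Y w^{2}}{2} = -3 + \left(- \frac{3}{2} + \frac{Y w^{2}}{2}\right) = - \frac{9}{2} + \frac{Y w^{2}}{2}$)
$D{\left(V{\left(5,-2 \right)},4 \right)} 9005 = \left(- \frac{9}{2} + \frac{1}{2} \cdot 25 \cdot 4^{2}\right) 9005 = \left(- \frac{9}{2} + \frac{1}{2} \cdot 25 \cdot 16\right) 9005 = \left(- \frac{9}{2} + 200\right) 9005 = \frac{391}{2} \cdot 9005 = \frac{3520955}{2}$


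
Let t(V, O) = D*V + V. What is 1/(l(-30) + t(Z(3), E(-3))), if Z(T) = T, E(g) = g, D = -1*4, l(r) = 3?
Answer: -⅙ ≈ -0.16667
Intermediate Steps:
D = -4
t(V, O) = -3*V (t(V, O) = -4*V + V = -3*V)
1/(l(-30) + t(Z(3), E(-3))) = 1/(3 - 3*3) = 1/(3 - 9) = 1/(-6) = -⅙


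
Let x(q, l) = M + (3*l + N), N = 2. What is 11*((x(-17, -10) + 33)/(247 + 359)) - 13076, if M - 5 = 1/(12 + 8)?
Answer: -52826303/4040 ≈ -13076.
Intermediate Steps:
M = 101/20 (M = 5 + 1/(12 + 8) = 5 + 1/20 = 101/20 ≈ 5.0500)
x(q, l) = 141/20 + 3*l (x(q, l) = 101/20 + (3*l + 2) = 101/20 + (2 + 3*l) = 141/20 + 3*l)
11*((x(-17, -10) + 33)/(247 + 359)) - 13076 = 11*(((141/20 + 3*(-10)) + 33)/(247 + 359)) - 13076 = 11*(((141/20 - 30) + 33)/606) - 13076 = 11*((-459/20 + 33)*(1/606)) - 13076 = 11*((201/20)*(1/606)) - 13076 = 11*(67/4040) - 13076 = 737/4040 - 13076 = -52826303/4040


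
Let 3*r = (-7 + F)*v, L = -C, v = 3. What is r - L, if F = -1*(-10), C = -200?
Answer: -197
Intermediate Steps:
F = 10
L = 200 (L = -1*(-200) = 200)
r = 3 (r = ((-7 + 10)*3)/3 = (3*3)/3 = (⅓)*9 = 3)
r - L = 3 - 1*200 = 3 - 200 = -197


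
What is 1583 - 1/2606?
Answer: 4125297/2606 ≈ 1583.0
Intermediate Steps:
1583 - 1/2606 = 4125297/2606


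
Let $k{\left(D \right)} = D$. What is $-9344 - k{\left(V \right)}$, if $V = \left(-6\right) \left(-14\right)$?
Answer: $-9428$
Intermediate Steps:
$V = 84$
$-9344 - k{\left(V \right)} = -9344 - 84 = -9428$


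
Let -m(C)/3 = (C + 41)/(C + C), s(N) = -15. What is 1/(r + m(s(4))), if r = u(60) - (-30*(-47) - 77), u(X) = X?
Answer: -5/6352 ≈ -0.00078715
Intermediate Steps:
r = -1273 (r = 60 - (-30*(-47) - 77) = 60 - (1410 - 77) = 60 - 1*1333 = 60 - 1333 = -1273)
m(C) = -3*(41 + C)/(2*C) (m(C) = -3*(C + 41)/(C + C) = -3*(41 + C)/(2*C))
1/(r + m(s(4))) = 1/(-1273 + (3/2)*(-41 - 1*(-15))/(-15)) = 1/(-1273 + (3/2)*(-1/15)*(-41 + 15)) = 1/(-1273 + (3/2)*(-1/15)*(-26)) = 1/(-1273 + 13/5) = 1/(-6352/5) = -5/6352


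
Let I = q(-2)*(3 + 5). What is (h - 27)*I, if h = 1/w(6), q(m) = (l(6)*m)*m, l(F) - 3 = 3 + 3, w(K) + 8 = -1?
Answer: -7808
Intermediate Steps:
w(K) = -9 (w(K) = -8 - 1 = -9)
l(F) = 9 (l(F) = 3 + (3 + 3) = 3 + 6 = 9)
q(m) = 9*m² (q(m) = (9*m)*m = 9*m²)
h = -⅑ (h = 1/(-9) = -⅑ ≈ -0.11111)
I = 288 (I = (9*(-2)²)*(3 + 5) = (9*4)*8 = 36*8 = 288)
(h - 27)*I = (-⅑ - 27)*288 = -244/9*288 = -7808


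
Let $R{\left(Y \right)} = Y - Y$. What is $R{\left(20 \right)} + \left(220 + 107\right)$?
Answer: $327$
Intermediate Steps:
$R{\left(Y \right)} = 0$
$R{\left(20 \right)} + \left(220 + 107\right) = 0 + \left(220 + 107\right) = 0 + 327 = 327$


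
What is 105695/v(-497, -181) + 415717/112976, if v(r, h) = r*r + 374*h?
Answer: 17297058435/4051658288 ≈ 4.2691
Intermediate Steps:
v(r, h) = r² + 374*h
105695/v(-497, -181) + 415717/112976 = 105695/((-497)² + 374*(-181)) + 415717/112976 = 105695/(247009 - 67694) + 415717*(1/112976) = 105695/179315 + 415717/112976 = 105695*(1/179315) + 415717/112976 = 21139/35863 + 415717/112976 = 17297058435/4051658288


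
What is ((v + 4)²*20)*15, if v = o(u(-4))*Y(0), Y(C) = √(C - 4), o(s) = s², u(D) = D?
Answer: -302400 + 76800*I ≈ -3.024e+5 + 76800.0*I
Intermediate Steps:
Y(C) = √(-4 + C)
v = 32*I (v = (-4)²*√(-4 + 0) = 16*√(-4) = 16*(2*I) = 32*I ≈ 32.0*I)
((v + 4)²*20)*15 = ((32*I + 4)²*20)*15 = ((4 + 32*I)²*20)*15 = (20*(4 + 32*I)²)*15 = 300*(4 + 32*I)²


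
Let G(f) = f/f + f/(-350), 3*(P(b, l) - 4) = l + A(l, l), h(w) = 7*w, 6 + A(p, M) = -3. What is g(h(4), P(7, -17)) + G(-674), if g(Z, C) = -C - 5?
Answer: 1361/525 ≈ 2.5924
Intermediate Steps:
A(p, M) = -9 (A(p, M) = -6 - 3 = -9)
P(b, l) = 1 + l/3 (P(b, l) = 4 + (l - 9)/3 = 4 + (-9 + l)/3 = 4 + (-3 + l/3) = 1 + l/3)
g(Z, C) = -5 - C
G(f) = 1 - f/350 (G(f) = 1 + f*(-1/350) = 1 - f/350)
g(h(4), P(7, -17)) + G(-674) = (-5 - (1 + (1/3)*(-17))) + (1 - 1/350*(-674)) = (-5 - (1 - 17/3)) + (1 + 337/175) = (-5 - 1*(-14/3)) + 512/175 = (-5 + 14/3) + 512/175 = -1/3 + 512/175 = 1361/525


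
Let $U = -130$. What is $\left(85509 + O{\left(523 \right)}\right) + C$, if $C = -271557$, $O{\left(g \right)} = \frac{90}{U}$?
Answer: $- \frac{2418633}{13} \approx -1.8605 \cdot 10^{5}$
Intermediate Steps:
$O{\left(g \right)} = - \frac{9}{13}$ ($O{\left(g \right)} = \frac{90}{-130} = 90 \left(- \frac{1}{130}\right) = - \frac{9}{13}$)
$\left(85509 + O{\left(523 \right)}\right) + C = \left(85509 - \frac{9}{13}\right) - 271557 = \frac{1111608}{13} - 271557 = - \frac{2418633}{13}$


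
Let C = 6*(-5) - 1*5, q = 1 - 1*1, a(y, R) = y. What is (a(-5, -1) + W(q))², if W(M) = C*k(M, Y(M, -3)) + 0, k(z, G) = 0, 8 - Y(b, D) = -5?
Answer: 25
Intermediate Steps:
Y(b, D) = 13 (Y(b, D) = 8 - 1*(-5) = 8 + 5 = 13)
q = 0 (q = 1 - 1 = 0)
C = -35 (C = -30 - 5 = -35)
W(M) = 0 (W(M) = -35*0 + 0 = 0 + 0 = 0)
(a(-5, -1) + W(q))² = (-5 + 0)² = (-5)² = 25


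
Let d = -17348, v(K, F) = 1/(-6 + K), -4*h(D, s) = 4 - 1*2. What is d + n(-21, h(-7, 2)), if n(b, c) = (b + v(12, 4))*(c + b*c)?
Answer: -52669/3 ≈ -17556.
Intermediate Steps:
h(D, s) = -½ (h(D, s) = -(4 - 1*2)/4 = -(4 - 2)/4 = -¼*2 = -½)
n(b, c) = (⅙ + b)*(c + b*c) (n(b, c) = (b + 1/(-6 + 12))*(c + b*c) = (b + 1/6)*(c + b*c) = (b + ⅙)*(c + b*c) = (⅙ + b)*(c + b*c))
d + n(-21, h(-7, 2)) = -17348 + (⅙)*(-½)*(1 + 6*(-21)² + 7*(-21)) = -17348 + (⅙)*(-½)*(1 + 6*441 - 147) = -17348 + (⅙)*(-½)*(1 + 2646 - 147) = -17348 + (⅙)*(-½)*2500 = -17348 - 625/3 = -52669/3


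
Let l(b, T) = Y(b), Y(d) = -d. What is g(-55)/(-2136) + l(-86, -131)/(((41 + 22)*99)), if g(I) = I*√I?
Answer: 86/6237 + 55*I*√55/2136 ≈ 0.013789 + 0.19096*I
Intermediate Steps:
g(I) = I^(3/2)
l(b, T) = -b
g(-55)/(-2136) + l(-86, -131)/(((41 + 22)*99)) = (-55)^(3/2)/(-2136) + (-1*(-86))/(((41 + 22)*99)) = -55*I*√55*(-1/2136) + 86/((63*99)) = 55*I*√55/2136 + 86/6237 = 86/6237 + 55*I*√55/2136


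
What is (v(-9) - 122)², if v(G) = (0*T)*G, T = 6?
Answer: 14884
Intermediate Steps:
v(G) = 0 (v(G) = (0*6)*G = 0*G = 0)
(v(-9) - 122)² = (0 - 122)² = (-122)² = 14884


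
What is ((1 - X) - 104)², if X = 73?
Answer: 30976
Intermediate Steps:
((1 - X) - 104)² = ((1 - 1*73) - 104)² = ((1 - 73) - 104)² = (-72 - 104)² = (-176)² = 30976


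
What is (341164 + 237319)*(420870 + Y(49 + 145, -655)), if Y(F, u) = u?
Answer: 243087233845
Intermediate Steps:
(341164 + 237319)*(420870 + Y(49 + 145, -655)) = (341164 + 237319)*(420870 - 655) = 578483*420215 = 243087233845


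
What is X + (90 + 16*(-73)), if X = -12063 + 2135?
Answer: -11006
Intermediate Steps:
X = -9928
X + (90 + 16*(-73)) = -9928 + (90 + 16*(-73)) = -9928 + (90 - 1168) = -9928 - 1078 = -11006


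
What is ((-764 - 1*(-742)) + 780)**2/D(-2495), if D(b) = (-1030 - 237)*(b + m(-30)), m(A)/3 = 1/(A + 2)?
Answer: 2298256/12645203 ≈ 0.18175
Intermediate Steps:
m(A) = 3/(2 + A) (m(A) = 3/(A + 2) = 3/(2 + A))
D(b) = 543/4 - 1267*b (D(b) = (-1030 - 237)*(b + 3/(2 - 30)) = -1267*(b + 3/(-28)) = -1267*(b + 3*(-1/28)) = -1267*(b - 3/28) = -1267*(-3/28 + b) = 543/4 - 1267*b)
((-764 - 1*(-742)) + 780)**2/D(-2495) = ((-764 - 1*(-742)) + 780)**2/(543/4 - 1267*(-2495)) = ((-764 + 742) + 780)**2/(543/4 + 3161165) = (-22 + 780)**2/(12645203/4) = 758**2*(4/12645203) = 574564*(4/12645203) = 2298256/12645203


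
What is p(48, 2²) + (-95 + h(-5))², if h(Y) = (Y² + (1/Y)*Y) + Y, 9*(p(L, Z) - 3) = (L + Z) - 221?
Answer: 49142/9 ≈ 5460.2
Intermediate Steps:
p(L, Z) = -194/9 + L/9 + Z/9 (p(L, Z) = 3 + ((L + Z) - 221)/9 = 3 + (-221 + L + Z)/9 = 3 + (-221/9 + L/9 + Z/9) = -194/9 + L/9 + Z/9)
h(Y) = 1 + Y + Y² (h(Y) = (Y² + Y/Y) + Y = (Y² + 1) + Y = (1 + Y²) + Y = 1 + Y + Y²)
p(48, 2²) + (-95 + h(-5))² = (-194/9 + (⅑)*48 + (⅑)*2²) + (-95 + (1 - 5 + (-5)²))² = (-194/9 + 16/3 + (⅑)*4) + (-95 + (1 - 5 + 25))² = (-194/9 + 16/3 + 4/9) + (-95 + 21)² = -142/9 + (-74)² = -142/9 + 5476 = 49142/9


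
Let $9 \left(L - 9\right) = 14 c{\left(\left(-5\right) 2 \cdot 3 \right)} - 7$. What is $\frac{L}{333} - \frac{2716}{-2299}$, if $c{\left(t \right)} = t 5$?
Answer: $\frac{3482078}{6890103} \approx 0.50537$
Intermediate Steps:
$c{\left(t \right)} = 5 t$
$L = - \frac{2026}{9}$ ($L = 9 + \frac{14 \cdot 5 \left(-5\right) 2 \cdot 3 - 7}{9} = 9 + \frac{14 \cdot 5 \left(\left(-10\right) 3\right) - 7}{9} = 9 + \frac{14 \cdot 5 \left(-30\right) - 7}{9} = 9 + \frac{14 \left(-150\right) - 7}{9} = 9 + \frac{-2100 - 7}{9} = 9 + \frac{1}{9} \left(-2107\right) = 9 - \frac{2107}{9} = - \frac{2026}{9} \approx -225.11$)
$\frac{L}{333} - \frac{2716}{-2299} = - \frac{2026}{9 \cdot 333} - \frac{2716}{-2299} = \left(- \frac{2026}{9}\right) \frac{1}{333} - - \frac{2716}{2299} = - \frac{2026}{2997} + \frac{2716}{2299} = \frac{3482078}{6890103}$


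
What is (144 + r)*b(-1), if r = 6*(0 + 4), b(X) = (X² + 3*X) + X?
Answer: -504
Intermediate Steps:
b(X) = X² + 4*X
r = 24 (r = 6*4 = 24)
(144 + r)*b(-1) = (144 + 24)*(-(4 - 1)) = 168*(-1*3) = 168*(-3) = -504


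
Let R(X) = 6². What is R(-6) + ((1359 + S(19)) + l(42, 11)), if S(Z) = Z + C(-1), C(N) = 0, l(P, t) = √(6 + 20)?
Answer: 1414 + √26 ≈ 1419.1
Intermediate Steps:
l(P, t) = √26
R(X) = 36
S(Z) = Z (S(Z) = Z + 0 = Z)
R(-6) + ((1359 + S(19)) + l(42, 11)) = 36 + ((1359 + 19) + √26) = 36 + (1378 + √26) = 1414 + √26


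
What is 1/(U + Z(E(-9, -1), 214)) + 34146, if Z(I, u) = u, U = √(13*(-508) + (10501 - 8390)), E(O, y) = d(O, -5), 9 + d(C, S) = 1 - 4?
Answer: 1717168408/50289 - I*√4493/50289 ≈ 34146.0 - 0.0013329*I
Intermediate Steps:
d(C, S) = -12 (d(C, S) = -9 + (1 - 4) = -9 - 3 = -12)
E(O, y) = -12
U = I*√4493 (U = √(-6604 + 2111) = √(-4493) = I*√4493 ≈ 67.03*I)
1/(U + Z(E(-9, -1), 214)) + 34146 = 1/(I*√4493 + 214) + 34146 = 1/(214 + I*√4493) + 34146 = 34146 + 1/(214 + I*√4493)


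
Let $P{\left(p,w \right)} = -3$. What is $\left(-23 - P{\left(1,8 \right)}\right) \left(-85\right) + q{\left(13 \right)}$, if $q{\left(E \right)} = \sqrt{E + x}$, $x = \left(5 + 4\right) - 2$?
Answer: $1700 + 2 \sqrt{5} \approx 1704.5$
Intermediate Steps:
$x = 7$ ($x = 9 - 2 = 7$)
$q{\left(E \right)} = \sqrt{7 + E}$ ($q{\left(E \right)} = \sqrt{E + 7} = \sqrt{7 + E}$)
$\left(-23 - P{\left(1,8 \right)}\right) \left(-85\right) + q{\left(13 \right)} = \left(-23 - -3\right) \left(-85\right) + \sqrt{7 + 13} = \left(-23 + 3\right) \left(-85\right) + \sqrt{20} = \left(-20\right) \left(-85\right) + 2 \sqrt{5} = 1700 + 2 \sqrt{5}$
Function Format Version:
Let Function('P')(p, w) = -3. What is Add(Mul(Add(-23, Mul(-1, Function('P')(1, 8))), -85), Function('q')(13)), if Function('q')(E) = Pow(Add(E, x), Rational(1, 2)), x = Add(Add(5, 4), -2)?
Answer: Add(1700, Mul(2, Pow(5, Rational(1, 2)))) ≈ 1704.5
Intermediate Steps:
x = 7 (x = Add(9, -2) = 7)
Function('q')(E) = Pow(Add(7, E), Rational(1, 2)) (Function('q')(E) = Pow(Add(E, 7), Rational(1, 2)) = Pow(Add(7, E), Rational(1, 2)))
Add(Mul(Add(-23, Mul(-1, Function('P')(1, 8))), -85), Function('q')(13)) = Add(Mul(Add(-23, Mul(-1, -3)), -85), Pow(Add(7, 13), Rational(1, 2))) = Add(Mul(Add(-23, 3), -85), Pow(20, Rational(1, 2))) = Add(Mul(-20, -85), Mul(2, Pow(5, Rational(1, 2)))) = Add(1700, Mul(2, Pow(5, Rational(1, 2))))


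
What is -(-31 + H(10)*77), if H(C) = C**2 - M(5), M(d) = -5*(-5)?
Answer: -5744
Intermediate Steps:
M(d) = 25
H(C) = -25 + C**2 (H(C) = C**2 - 1*25 = C**2 - 25 = -25 + C**2)
-(-31 + H(10)*77) = -(-31 + (-25 + 10**2)*77) = -(-31 + (-25 + 100)*77) = -(-31 + 75*77) = -(-31 + 5775) = -1*5744 = -5744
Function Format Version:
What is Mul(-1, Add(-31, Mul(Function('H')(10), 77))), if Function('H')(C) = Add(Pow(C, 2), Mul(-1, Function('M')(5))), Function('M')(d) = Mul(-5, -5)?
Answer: -5744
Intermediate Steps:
Function('M')(d) = 25
Function('H')(C) = Add(-25, Pow(C, 2)) (Function('H')(C) = Add(Pow(C, 2), Mul(-1, 25)) = Add(Pow(C, 2), -25) = Add(-25, Pow(C, 2)))
Mul(-1, Add(-31, Mul(Function('H')(10), 77))) = Mul(-1, Add(-31, Mul(Add(-25, Pow(10, 2)), 77))) = Mul(-1, Add(-31, Mul(Add(-25, 100), 77))) = Mul(-1, Add(-31, Mul(75, 77))) = Mul(-1, Add(-31, 5775)) = Mul(-1, 5744) = -5744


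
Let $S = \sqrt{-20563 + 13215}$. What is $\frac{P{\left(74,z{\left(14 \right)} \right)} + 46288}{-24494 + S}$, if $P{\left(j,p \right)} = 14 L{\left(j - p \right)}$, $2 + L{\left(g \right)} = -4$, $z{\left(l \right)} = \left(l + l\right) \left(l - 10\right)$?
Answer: $- \frac{141465097}{74995423} - \frac{11551 i \sqrt{1837}}{74995423} \approx -1.8863 - 0.0066015 i$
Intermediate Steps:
$z{\left(l \right)} = 2 l \left(-10 + l\right)$
$L{\left(g \right)} = -6$ ($L{\left(g \right)} = -2 - 4 = -6$)
$S = 2 i \sqrt{1837}$ ($S = \sqrt{-7348} = 2 i \sqrt{1837} \approx 85.72 i$)
$P{\left(j,p \right)} = -84$ ($P{\left(j,p \right)} = 14 \left(-6\right) = -84$)
$\frac{P{\left(74,z{\left(14 \right)} \right)} + 46288}{-24494 + S} = \frac{-84 + 46288}{-24494 + 2 i \sqrt{1837}} = \frac{46204}{-24494 + 2 i \sqrt{1837}}$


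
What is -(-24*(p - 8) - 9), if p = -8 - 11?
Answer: -639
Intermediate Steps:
p = -19
-(-24*(p - 8) - 9) = -(-24*(-19 - 8) - 9) = -(-24*(-27) - 9) = -(648 - 9) = -1*639 = -639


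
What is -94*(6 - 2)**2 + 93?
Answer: -1411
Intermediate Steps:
-94*(6 - 2)**2 + 93 = -94*4**2 + 93 = -94*16 + 93 = -1504 + 93 = -1411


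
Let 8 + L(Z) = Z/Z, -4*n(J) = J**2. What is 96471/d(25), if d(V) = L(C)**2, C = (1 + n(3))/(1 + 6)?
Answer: 96471/49 ≈ 1968.8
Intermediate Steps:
n(J) = -J**2/4
C = -5/28 (C = (1 - 1/4*3**2)/(1 + 6) = (1 - 1/4*9)/7 = (1 - 9/4)*(1/7) = -5/4*1/7 = -5/28 ≈ -0.17857)
L(Z) = -7 (L(Z) = -8 + Z/Z = -8 + 1 = -7)
d(V) = 49 (d(V) = (-7)**2 = 49)
96471/d(25) = 96471/49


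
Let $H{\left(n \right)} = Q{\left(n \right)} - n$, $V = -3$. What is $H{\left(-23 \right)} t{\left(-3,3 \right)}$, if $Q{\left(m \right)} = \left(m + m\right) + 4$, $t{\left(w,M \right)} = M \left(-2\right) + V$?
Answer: $171$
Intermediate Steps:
$t{\left(w,M \right)} = -3 - 2 M$ ($t{\left(w,M \right)} = M \left(-2\right) - 3 = - 2 M - 3 = -3 - 2 M$)
$Q{\left(m \right)} = 4 + 2 m$ ($Q{\left(m \right)} = 2 m + 4 = 4 + 2 m$)
$H{\left(n \right)} = 4 + n$ ($H{\left(n \right)} = \left(4 + 2 n\right) - n = 4 + n$)
$H{\left(-23 \right)} t{\left(-3,3 \right)} = \left(4 - 23\right) \left(-3 - 6\right) = - 19 \left(-3 - 6\right) = \left(-19\right) \left(-9\right) = 171$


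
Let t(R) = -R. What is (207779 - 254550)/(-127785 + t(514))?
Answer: 46771/128299 ≈ 0.36455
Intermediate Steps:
(207779 - 254550)/(-127785 + t(514)) = (207779 - 254550)/(-127785 - 1*514) = -46771/(-127785 - 514) = -46771/(-128299) = -46771*(-1/128299) = 46771/128299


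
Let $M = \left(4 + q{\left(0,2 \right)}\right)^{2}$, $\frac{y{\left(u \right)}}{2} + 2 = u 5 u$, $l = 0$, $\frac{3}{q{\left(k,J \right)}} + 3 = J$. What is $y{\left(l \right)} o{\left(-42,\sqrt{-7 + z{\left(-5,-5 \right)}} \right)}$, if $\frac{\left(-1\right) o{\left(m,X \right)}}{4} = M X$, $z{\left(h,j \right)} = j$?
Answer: $32 i \sqrt{3} \approx 55.426 i$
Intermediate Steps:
$q{\left(k,J \right)} = \frac{3}{-3 + J}$
$y{\left(u \right)} = -4 + 10 u^{2}$ ($y{\left(u \right)} = -4 + 2 u 5 u = -4 + 2 \cdot 5 u u = -4 + 2 \cdot 5 u^{2} = -4 + 10 u^{2}$)
$M = 1$ ($M = \left(4 + \frac{3}{-3 + 2}\right)^{2} = \left(4 + \frac{3}{-1}\right)^{2} = \left(4 + 3 \left(-1\right)\right)^{2} = \left(4 - 3\right)^{2} = 1^{2} = 1$)
$o{\left(m,X \right)} = - 4 X$ ($o{\left(m,X \right)} = - 4 \cdot 1 X = - 4 X$)
$y{\left(l \right)} o{\left(-42,\sqrt{-7 + z{\left(-5,-5 \right)}} \right)} = \left(-4 + 10 \cdot 0^{2}\right) \left(- 4 \sqrt{-7 - 5}\right) = \left(-4 + 10 \cdot 0\right) \left(- 4 \sqrt{-12}\right) = \left(-4 + 0\right) \left(- 4 \cdot 2 i \sqrt{3}\right) = - 4 \left(- 8 i \sqrt{3}\right) = 32 i \sqrt{3}$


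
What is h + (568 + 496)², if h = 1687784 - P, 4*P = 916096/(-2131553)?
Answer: 6010723902664/2131553 ≈ 2.8199e+6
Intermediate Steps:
P = -229024/2131553 (P = (916096/(-2131553))/4 = (916096*(-1/2131553))/4 = (¼)*(-916096/2131553) = -229024/2131553 ≈ -0.10744)
h = 3597601277576/2131553 (h = 1687784 - 1*(-229024/2131553) = 1687784 + 229024/2131553 = 3597601277576/2131553 ≈ 1.6878e+6)
h + (568 + 496)² = 3597601277576/2131553 + (568 + 496)² = 3597601277576/2131553 + 1064² = 3597601277576/2131553 + 1132096 = 6010723902664/2131553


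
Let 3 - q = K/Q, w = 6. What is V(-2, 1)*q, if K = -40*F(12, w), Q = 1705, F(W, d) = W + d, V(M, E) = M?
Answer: -2334/341 ≈ -6.8446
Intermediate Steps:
K = -720 (K = -40*(12 + 6) = -40*18 = -720)
q = 1167/341 (q = 3 - (-720)/1705 = 3 - 1*(-144/341) = 3 + 144/341 = 1167/341 ≈ 3.4223)
V(-2, 1)*q = -2*1167/341 = -2334/341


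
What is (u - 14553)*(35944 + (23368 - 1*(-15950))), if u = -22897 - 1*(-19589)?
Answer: -1344254582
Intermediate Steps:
u = -3308 (u = -22897 + 19589 = -3308)
(u - 14553)*(35944 + (23368 - 1*(-15950))) = (-3308 - 14553)*(35944 + (23368 - 1*(-15950))) = -17861*(35944 + (23368 + 15950)) = -17861*(35944 + 39318) = -17861*75262 = -1344254582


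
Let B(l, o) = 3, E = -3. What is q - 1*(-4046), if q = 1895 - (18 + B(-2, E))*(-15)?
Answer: 6256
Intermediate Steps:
q = 2210 (q = 1895 - (18 + 3)*(-15) = 1895 - 21*(-15) = 1895 - 1*(-315) = 1895 + 315 = 2210)
q - 1*(-4046) = 2210 - 1*(-4046) = 2210 + 4046 = 6256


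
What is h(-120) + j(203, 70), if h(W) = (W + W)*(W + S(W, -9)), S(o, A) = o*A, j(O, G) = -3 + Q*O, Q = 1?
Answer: -230200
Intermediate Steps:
j(O, G) = -3 + O (j(O, G) = -3 + 1*O = -3 + O)
S(o, A) = A*o
h(W) = -16*W**2 (h(W) = (W + W)*(W - 9*W) = (2*W)*(-8*W) = -16*W**2)
h(-120) + j(203, 70) = -16*(-120)**2 + (-3 + 203) = -16*14400 + 200 = -230400 + 200 = -230200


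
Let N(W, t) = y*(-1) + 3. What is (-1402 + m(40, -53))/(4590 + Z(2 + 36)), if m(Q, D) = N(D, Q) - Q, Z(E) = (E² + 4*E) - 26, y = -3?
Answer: -359/1540 ≈ -0.23312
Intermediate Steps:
Z(E) = -26 + E² + 4*E
N(W, t) = 6 (N(W, t) = -3*(-1) + 3 = 3 + 3 = 6)
m(Q, D) = 6 - Q
(-1402 + m(40, -53))/(4590 + Z(2 + 36)) = (-1402 + (6 - 1*40))/(4590 + (-26 + (2 + 36)² + 4*(2 + 36))) = (-1402 + (6 - 40))/(4590 + (-26 + 38² + 4*38)) = (-1402 - 34)/(4590 + (-26 + 1444 + 152)) = -1436/(4590 + 1570) = -1436/6160 = -1436*1/6160 = -359/1540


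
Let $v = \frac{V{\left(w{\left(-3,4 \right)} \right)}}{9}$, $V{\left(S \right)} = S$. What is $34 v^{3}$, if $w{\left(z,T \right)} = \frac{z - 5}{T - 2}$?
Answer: $- \frac{2176}{729} \approx -2.9849$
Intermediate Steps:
$w{\left(z,T \right)} = \frac{-5 + z}{-2 + T}$
$v = - \frac{4}{9}$ ($v = \frac{\frac{1}{-2 + 4} \left(-5 - 3\right)}{9} = \frac{1}{2} \left(-8\right) \frac{1}{9} = \left(-4\right) \frac{1}{9} = - \frac{4}{9} \approx -0.44444$)
$34 v^{3} = 34 \left(- \frac{4}{9}\right)^{3} = 34 \left(- \frac{64}{729}\right) = - \frac{2176}{729}$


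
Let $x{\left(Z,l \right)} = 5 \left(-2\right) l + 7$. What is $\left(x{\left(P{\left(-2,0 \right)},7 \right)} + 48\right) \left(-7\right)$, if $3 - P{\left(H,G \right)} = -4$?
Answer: $105$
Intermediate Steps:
$P{\left(H,G \right)} = 7$ ($P{\left(H,G \right)} = 3 - -4 = 3 + 4 = 7$)
$x{\left(Z,l \right)} = 7 - 10 l$ ($x{\left(Z,l \right)} = - 10 l + 7 = 7 - 10 l$)
$\left(x{\left(P{\left(-2,0 \right)},7 \right)} + 48\right) \left(-7\right) = \left(\left(7 - 70\right) + 48\right) \left(-7\right) = \left(-63 + 48\right) \left(-7\right) = \left(-15\right) \left(-7\right) = 105$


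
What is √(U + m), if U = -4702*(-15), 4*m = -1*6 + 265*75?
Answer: √301989/2 ≈ 274.77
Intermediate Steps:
m = 19869/4 (m = (-1*6 + 265*75)/4 = (-6 + 19875)/4 = (¼)*19869 = 19869/4 ≈ 4967.3)
U = 70530
√(U + m) = √(70530 + 19869/4) = √(301989/4) = √301989/2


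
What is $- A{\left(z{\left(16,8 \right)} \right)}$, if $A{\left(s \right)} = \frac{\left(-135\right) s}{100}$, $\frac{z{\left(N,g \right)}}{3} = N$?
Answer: $\frac{324}{5} \approx 64.8$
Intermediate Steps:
$z{\left(N,g \right)} = 3 N$
$A{\left(s \right)} = - \frac{27 s}{20}$ ($A{\left(s \right)} = - 135 s \frac{1}{100} = - \frac{27 s}{20}$)
$- A{\left(z{\left(16,8 \right)} \right)} = - \frac{\left(-27\right) 3 \cdot 16}{20} = - \frac{\left(-27\right) 48}{20} = \left(-1\right) \left(- \frac{324}{5}\right) = \frac{324}{5}$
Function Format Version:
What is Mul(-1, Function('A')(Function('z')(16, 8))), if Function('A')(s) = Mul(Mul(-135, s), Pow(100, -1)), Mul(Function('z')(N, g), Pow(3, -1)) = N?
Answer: Rational(324, 5) ≈ 64.800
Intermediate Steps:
Function('z')(N, g) = Mul(3, N)
Function('A')(s) = Mul(Rational(-27, 20), s) (Function('A')(s) = Mul(Mul(-135, s), Rational(1, 100)) = Mul(Rational(-27, 20), s))
Mul(-1, Function('A')(Function('z')(16, 8))) = Mul(-1, Mul(Rational(-27, 20), Mul(3, 16))) = Mul(-1, Mul(Rational(-27, 20), 48)) = Mul(-1, Rational(-324, 5)) = Rational(324, 5)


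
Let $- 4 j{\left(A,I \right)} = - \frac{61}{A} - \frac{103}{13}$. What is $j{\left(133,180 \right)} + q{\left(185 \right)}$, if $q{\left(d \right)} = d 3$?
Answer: $\frac{963218}{1729} \approx 557.1$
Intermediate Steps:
$q{\left(d \right)} = 3 d$
$j{\left(A,I \right)} = \frac{103}{52} + \frac{61}{4 A}$ ($j{\left(A,I \right)} = - \frac{- \frac{61}{A} - \frac{103}{13}}{4} = - \frac{- \frac{103}{13} - \frac{61}{A}}{4} = \frac{103}{52} + \frac{61}{4 A}$)
$j{\left(133,180 \right)} + q{\left(185 \right)} = \frac{793 + 103 \cdot 133}{52 \cdot 133} + 3 \cdot 185 = \frac{1}{52} \cdot \frac{1}{133} \left(793 + 13699\right) + 555 = \frac{1}{52} \cdot \frac{1}{133} \cdot 14492 + 555 = \frac{3623}{1729} + 555 = \frac{963218}{1729}$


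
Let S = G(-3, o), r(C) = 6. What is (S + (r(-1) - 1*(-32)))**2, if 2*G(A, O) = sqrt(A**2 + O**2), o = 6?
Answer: 5821/4 + 114*sqrt(5) ≈ 1710.2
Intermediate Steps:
G(A, O) = sqrt(A**2 + O**2)/2
S = 3*sqrt(5)/2 (S = sqrt((-3)**2 + 6**2)/2 = sqrt(9 + 36)/2 = sqrt(45)/2 = (3*sqrt(5))/2 = 3*sqrt(5)/2 ≈ 3.3541)
(S + (r(-1) - 1*(-32)))**2 = (3*sqrt(5)/2 + (6 - 1*(-32)))**2 = (3*sqrt(5)/2 + (6 + 32))**2 = (3*sqrt(5)/2 + 38)**2 = (38 + 3*sqrt(5)/2)**2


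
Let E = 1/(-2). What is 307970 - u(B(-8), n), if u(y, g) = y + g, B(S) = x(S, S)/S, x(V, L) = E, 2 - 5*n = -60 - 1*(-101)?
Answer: 24638219/80 ≈ 3.0798e+5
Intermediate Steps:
E = -½ ≈ -0.50000
n = -39/5 (n = ⅖ - (-60 - 1*(-101))/5 = ⅖ - (-60 + 101)/5 = ⅖ - ⅕*41 = ⅖ - 41/5 = -39/5 ≈ -7.8000)
x(V, L) = -½
B(S) = -1/(2*S)
u(y, g) = g + y
307970 - u(B(-8), n) = 307970 - (-39/5 - ½/(-8)) = 307970 - (-39/5 - ½*(-⅛)) = 307970 - (-39/5 + 1/16) = 307970 - 1*(-619/80) = 307970 + 619/80 = 24638219/80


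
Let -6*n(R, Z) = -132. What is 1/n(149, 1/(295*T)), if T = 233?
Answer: 1/22 ≈ 0.045455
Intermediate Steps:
n(R, Z) = 22 (n(R, Z) = -⅙*(-132) = 22)
1/n(149, 1/(295*T)) = 1/22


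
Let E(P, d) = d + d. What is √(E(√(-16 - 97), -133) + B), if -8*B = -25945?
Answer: √47634/4 ≈ 54.563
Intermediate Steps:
E(P, d) = 2*d
B = 25945/8 (B = -⅛*(-25945) = 25945/8 ≈ 3243.1)
√(E(√(-16 - 97), -133) + B) = √(2*(-133) + 25945/8) = √(-266 + 25945/8) = √(23817/8) = √47634/4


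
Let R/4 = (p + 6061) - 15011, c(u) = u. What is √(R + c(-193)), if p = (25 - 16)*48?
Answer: I*√34265 ≈ 185.11*I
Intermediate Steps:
p = 432 (p = 9*48 = 432)
R = -34072 (R = 4*((432 + 6061) - 15011) = 4*(6493 - 15011) = 4*(-8518) = -34072)
√(R + c(-193)) = √(-34072 - 193) = √(-34265) = I*√34265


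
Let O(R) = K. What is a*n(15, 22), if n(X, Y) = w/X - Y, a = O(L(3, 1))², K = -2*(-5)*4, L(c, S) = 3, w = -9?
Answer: -36160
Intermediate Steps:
K = 40 (K = 10*4 = 40)
O(R) = 40
a = 1600 (a = 40² = 1600)
n(X, Y) = -Y - 9/X (n(X, Y) = -9/X - Y = -Y - 9/X)
a*n(15, 22) = 1600*(-1*22 - 9/15) = 1600*(-22 - 9*1/15) = 1600*(-22 - ⅗) = 1600*(-113/5) = -36160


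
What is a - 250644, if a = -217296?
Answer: -467940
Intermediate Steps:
a - 250644 = -217296 - 250644 = -467940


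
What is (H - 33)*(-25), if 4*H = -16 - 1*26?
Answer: 2175/2 ≈ 1087.5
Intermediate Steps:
H = -21/2 (H = (-16 - 1*26)/4 = (-16 - 26)/4 = (1/4)*(-42) = -21/2 ≈ -10.500)
(H - 33)*(-25) = (-21/2 - 33)*(-25) = -87/2*(-25) = 2175/2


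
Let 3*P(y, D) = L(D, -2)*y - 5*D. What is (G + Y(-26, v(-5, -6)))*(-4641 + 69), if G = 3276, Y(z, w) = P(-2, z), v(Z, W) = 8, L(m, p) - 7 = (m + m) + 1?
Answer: -15310104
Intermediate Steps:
L(m, p) = 8 + 2*m (L(m, p) = 7 + ((m + m) + 1) = 7 + (2*m + 1) = 7 + (1 + 2*m) = 8 + 2*m)
P(y, D) = -5*D/3 + y*(8 + 2*D)/3 (P(y, D) = ((8 + 2*D)*y - 5*D)/3 = (y*(8 + 2*D) - 5*D)/3 = (-5*D + y*(8 + 2*D))/3 = -5*D/3 + y*(8 + 2*D)/3)
Y(z, w) = -16/3 - 3*z (Y(z, w) = -5*z/3 + (⅔)*(-2)*(4 + z) = -5*z/3 + (-16/3 - 4*z/3) = -16/3 - 3*z)
(G + Y(-26, v(-5, -6)))*(-4641 + 69) = (3276 + (-16/3 - 3*(-26)))*(-4641 + 69) = (3276 + (-16/3 + 78))*(-4572) = (3276 + 218/3)*(-4572) = (10046/3)*(-4572) = -15310104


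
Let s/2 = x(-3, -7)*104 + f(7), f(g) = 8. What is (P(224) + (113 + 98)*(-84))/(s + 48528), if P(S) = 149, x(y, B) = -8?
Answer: -3515/9376 ≈ -0.37489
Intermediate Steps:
s = -1648 (s = 2*(-8*104 + 8) = 2*(-832 + 8) = 2*(-824) = -1648)
(P(224) + (113 + 98)*(-84))/(s + 48528) = (149 + (113 + 98)*(-84))/(-1648 + 48528) = (149 + 211*(-84))/46880 = (149 - 17724)*(1/46880) = -17575*1/46880 = -3515/9376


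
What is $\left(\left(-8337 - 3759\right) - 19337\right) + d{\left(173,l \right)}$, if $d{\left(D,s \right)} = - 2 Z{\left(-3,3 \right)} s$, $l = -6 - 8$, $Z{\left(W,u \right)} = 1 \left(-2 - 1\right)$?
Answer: $-31517$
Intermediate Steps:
$Z{\left(W,u \right)} = -3$ ($Z{\left(W,u \right)} = 1 \left(-3\right) = -3$)
$l = -14$ ($l = -6 - 8 = -14$)
$d{\left(D,s \right)} = 6 s$ ($d{\left(D,s \right)} = \left(-2\right) \left(-3\right) s = 6 s$)
$\left(\left(-8337 - 3759\right) - 19337\right) + d{\left(173,l \right)} = \left(\left(-8337 - 3759\right) - 19337\right) + 6 \left(-14\right) = \left(-12096 - 19337\right) - 84 = -31433 - 84 = -31517$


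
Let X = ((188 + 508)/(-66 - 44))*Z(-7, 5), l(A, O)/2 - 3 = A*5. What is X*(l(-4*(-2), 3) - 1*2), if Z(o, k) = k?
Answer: -29232/11 ≈ -2657.5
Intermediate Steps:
l(A, O) = 6 + 10*A (l(A, O) = 6 + 2*(A*5) = 6 + 2*(5*A) = 6 + 10*A)
X = -348/11 (X = ((188 + 508)/(-66 - 44))*5 = (696/(-110))*5 = (696*(-1/110))*5 = -348/55*5 = -348/11 ≈ -31.636)
X*(l(-4*(-2), 3) - 1*2) = -348*((6 + 10*(-4*(-2))) - 1*2)/11 = -348*((6 + 10*8) - 2)/11 = -348*((6 + 80) - 2)/11 = -348*(86 - 2)/11 = -348/11*84 = -29232/11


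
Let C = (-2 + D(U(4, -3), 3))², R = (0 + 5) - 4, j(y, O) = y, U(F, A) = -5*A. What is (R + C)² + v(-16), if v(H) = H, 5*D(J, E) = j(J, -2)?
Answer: -12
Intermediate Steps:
D(J, E) = J/5
R = 1 (R = 5 - 4 = 1)
C = 1 (C = (-2 + (-5*(-3))/5)² = (-2 + (⅕)*15)² = (-2 + 3)² = 1² = 1)
(R + C)² + v(-16) = (1 + 1)² - 16 = 2² - 16 = 4 - 16 = -12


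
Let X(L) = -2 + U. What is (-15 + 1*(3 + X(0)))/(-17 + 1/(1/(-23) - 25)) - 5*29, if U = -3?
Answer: -1413383/9815 ≈ -144.00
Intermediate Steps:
X(L) = -5 (X(L) = -2 - 3 = -5)
(-15 + 1*(3 + X(0)))/(-17 + 1/(1/(-23) - 25)) - 5*29 = (-15 + 1*(3 - 5))/(-17 + 1/(1/(-23) - 25)) - 5*29 = (-15 + 1*(-2))/(-17 + 1/(-1/23 - 25)) - 145 = (-15 - 2)/(-17 + 1/(-576/23)) - 145 = -17/(-17 - 23/576) - 145 = -17/(-9815/576) - 145 = -17*(-576/9815) - 145 = 9792/9815 - 145 = -1413383/9815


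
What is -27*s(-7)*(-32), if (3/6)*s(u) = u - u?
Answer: 0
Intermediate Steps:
s(u) = 0 (s(u) = 2*(u - u) = 2*0 = 0)
-27*s(-7)*(-32) = -27*0*(-32) = 0*(-32) = 0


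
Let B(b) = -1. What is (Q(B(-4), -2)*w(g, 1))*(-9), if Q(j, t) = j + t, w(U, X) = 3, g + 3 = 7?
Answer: 81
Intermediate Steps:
g = 4 (g = -3 + 7 = 4)
(Q(B(-4), -2)*w(g, 1))*(-9) = ((-1 - 2)*3)*(-9) = -3*3*(-9) = -9*(-9) = 81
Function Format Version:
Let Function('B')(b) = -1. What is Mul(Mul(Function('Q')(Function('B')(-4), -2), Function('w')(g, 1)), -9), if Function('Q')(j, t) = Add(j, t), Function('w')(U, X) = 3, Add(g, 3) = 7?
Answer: 81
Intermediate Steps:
g = 4 (g = Add(-3, 7) = 4)
Mul(Mul(Function('Q')(Function('B')(-4), -2), Function('w')(g, 1)), -9) = Mul(Mul(Add(-1, -2), 3), -9) = Mul(Mul(-3, 3), -9) = Mul(-9, -9) = 81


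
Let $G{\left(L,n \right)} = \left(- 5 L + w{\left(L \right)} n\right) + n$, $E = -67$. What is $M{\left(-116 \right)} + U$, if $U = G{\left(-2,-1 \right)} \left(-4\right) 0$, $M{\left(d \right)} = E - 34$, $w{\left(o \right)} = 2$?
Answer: $-101$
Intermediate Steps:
$G{\left(L,n \right)} = - 5 L + 3 n$ ($G{\left(L,n \right)} = \left(- 5 L + 2 n\right) + n = - 5 L + 3 n$)
$M{\left(d \right)} = -101$ ($M{\left(d \right)} = -67 - 34 = -101$)
$U = 0$ ($U = \left(\left(-5\right) \left(-2\right) + 3 \left(-1\right)\right) \left(-4\right) 0 = \left(10 - 3\right) \left(-4\right) 0 = 7 \left(-4\right) 0 = \left(-28\right) 0 = 0$)
$M{\left(-116 \right)} + U = -101 + 0 = -101$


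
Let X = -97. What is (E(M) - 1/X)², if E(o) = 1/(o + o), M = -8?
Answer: 6561/2408704 ≈ 0.0027239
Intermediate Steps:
E(o) = 1/(2*o)
(E(M) - 1/X)² = ((½)/(-8) - 1/(-97))² = ((½)*(-⅛) - 1*(-1/97))² = (-1/16 + 1/97)² = (-81/1552)² = 6561/2408704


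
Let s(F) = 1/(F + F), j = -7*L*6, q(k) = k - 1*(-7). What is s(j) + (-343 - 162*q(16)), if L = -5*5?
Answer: -8544899/2100 ≈ -4069.0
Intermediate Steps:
q(k) = 7 + k (q(k) = k + 7 = 7 + k)
L = -25
j = 1050 (j = -7*(-25)*6 = 175*6 = 1050)
s(F) = 1/(2*F)
s(j) + (-343 - 162*q(16)) = (1/2)/1050 + (-343 - 162*(7 + 16)) = (1/2)*(1/1050) + (-343 - 162*23) = 1/2100 + (-343 - 3726) = 1/2100 - 4069 = -8544899/2100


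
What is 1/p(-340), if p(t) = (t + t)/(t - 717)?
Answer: 1057/680 ≈ 1.5544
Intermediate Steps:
p(t) = 2*t/(-717 + t) (p(t) = (2*t)/(-717 + t) = 2*t/(-717 + t))
1/p(-340) = 1/(2*(-340)/(-717 - 340)) = 1/(2*(-340)/(-1057)) = 1/(2*(-340)*(-1/1057)) = 1/(680/1057) = 1057/680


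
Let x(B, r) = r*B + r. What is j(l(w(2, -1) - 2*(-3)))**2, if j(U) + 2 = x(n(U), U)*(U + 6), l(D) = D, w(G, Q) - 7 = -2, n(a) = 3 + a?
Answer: 7856809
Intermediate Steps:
w(G, Q) = 5 (w(G, Q) = 7 - 2 = 5)
x(B, r) = r + B*r (x(B, r) = B*r + r = r + B*r)
j(U) = -2 + U*(4 + U)*(6 + U) (j(U) = -2 + (U*(1 + (3 + U)))*(U + 6) = -2 + (U*(4 + U))*(6 + U) = -2 + U*(4 + U)*(6 + U))
j(l(w(2, -1) - 2*(-3)))**2 = (-2 + (5 - 2*(-3))**3 + 10*(5 - 2*(-3))**2 + 24*(5 - 2*(-3)))**2 = (-2 + (5 + 6)**3 + 10*(5 + 6)**2 + 24*(5 + 6))**2 = (-2 + 11**3 + 10*11**2 + 24*11)**2 = (-2 + 1331 + 10*121 + 264)**2 = (-2 + 1331 + 1210 + 264)**2 = 2803**2 = 7856809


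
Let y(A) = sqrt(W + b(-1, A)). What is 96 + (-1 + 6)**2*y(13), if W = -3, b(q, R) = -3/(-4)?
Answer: 96 + 75*I/2 ≈ 96.0 + 37.5*I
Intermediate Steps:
b(q, R) = 3/4 (b(q, R) = -3*(-1/4) = 3/4)
y(A) = 3*I/2 (y(A) = sqrt(-3 + 3/4) = sqrt(-9/4) = 3*I/2)
96 + (-1 + 6)**2*y(13) = 96 + (-1 + 6)**2*(3*I/2) = 96 + 5**2*(3*I/2) = 96 + 25*(3*I/2) = 96 + 75*I/2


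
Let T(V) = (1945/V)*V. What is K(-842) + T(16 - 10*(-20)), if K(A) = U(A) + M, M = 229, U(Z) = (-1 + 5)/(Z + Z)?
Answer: 915253/421 ≈ 2174.0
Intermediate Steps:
U(Z) = 2/Z (U(Z) = 4/((2*Z)) = 4*(1/(2*Z)) = 2/Z)
T(V) = 1945
K(A) = 229 + 2/A (K(A) = 2/A + 229 = 229 + 2/A)
K(-842) + T(16 - 10*(-20)) = (229 + 2/(-842)) + 1945 = (229 + 2*(-1/842)) + 1945 = (229 - 1/421) + 1945 = 96408/421 + 1945 = 915253/421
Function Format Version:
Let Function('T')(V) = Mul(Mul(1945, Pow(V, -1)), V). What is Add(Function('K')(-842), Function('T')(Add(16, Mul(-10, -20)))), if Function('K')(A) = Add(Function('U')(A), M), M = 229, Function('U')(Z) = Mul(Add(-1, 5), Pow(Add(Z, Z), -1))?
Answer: Rational(915253, 421) ≈ 2174.0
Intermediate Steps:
Function('U')(Z) = Mul(2, Pow(Z, -1)) (Function('U')(Z) = Mul(4, Pow(Mul(2, Z), -1)) = Mul(4, Mul(Rational(1, 2), Pow(Z, -1))) = Mul(2, Pow(Z, -1)))
Function('T')(V) = 1945
Function('K')(A) = Add(229, Mul(2, Pow(A, -1))) (Function('K')(A) = Add(Mul(2, Pow(A, -1)), 229) = Add(229, Mul(2, Pow(A, -1))))
Add(Function('K')(-842), Function('T')(Add(16, Mul(-10, -20)))) = Add(Add(229, Mul(2, Pow(-842, -1))), 1945) = Add(Add(229, Mul(2, Rational(-1, 842))), 1945) = Add(Add(229, Rational(-1, 421)), 1945) = Add(Rational(96408, 421), 1945) = Rational(915253, 421)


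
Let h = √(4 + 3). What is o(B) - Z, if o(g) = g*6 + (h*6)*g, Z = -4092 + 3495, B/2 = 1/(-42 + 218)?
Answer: 26271/44 + 3*√7/44 ≈ 597.25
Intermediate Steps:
h = √7 ≈ 2.6458
B = 1/88 (B = 2/(-42 + 218) = 2/176 = 2*(1/176) = 1/88 ≈ 0.011364)
Z = -597
o(g) = 6*g + 6*g*√7 (o(g) = g*6 + (√7*6)*g = 6*g + (6*√7)*g = 6*g + 6*g*√7)
o(B) - Z = 6*(1/88)*(1 + √7) - 1*(-597) = (3/44 + 3*√7/44) + 597 = 26271/44 + 3*√7/44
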